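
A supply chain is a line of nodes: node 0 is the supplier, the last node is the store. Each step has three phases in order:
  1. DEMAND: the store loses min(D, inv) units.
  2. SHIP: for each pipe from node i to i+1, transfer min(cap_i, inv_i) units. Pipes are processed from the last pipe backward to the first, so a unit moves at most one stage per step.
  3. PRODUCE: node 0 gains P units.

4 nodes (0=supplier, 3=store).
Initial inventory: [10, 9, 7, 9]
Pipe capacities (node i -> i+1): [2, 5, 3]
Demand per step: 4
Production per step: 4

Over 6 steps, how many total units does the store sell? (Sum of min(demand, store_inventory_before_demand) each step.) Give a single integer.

Step 1: sold=4 (running total=4) -> [12 6 9 8]
Step 2: sold=4 (running total=8) -> [14 3 11 7]
Step 3: sold=4 (running total=12) -> [16 2 11 6]
Step 4: sold=4 (running total=16) -> [18 2 10 5]
Step 5: sold=4 (running total=20) -> [20 2 9 4]
Step 6: sold=4 (running total=24) -> [22 2 8 3]

Answer: 24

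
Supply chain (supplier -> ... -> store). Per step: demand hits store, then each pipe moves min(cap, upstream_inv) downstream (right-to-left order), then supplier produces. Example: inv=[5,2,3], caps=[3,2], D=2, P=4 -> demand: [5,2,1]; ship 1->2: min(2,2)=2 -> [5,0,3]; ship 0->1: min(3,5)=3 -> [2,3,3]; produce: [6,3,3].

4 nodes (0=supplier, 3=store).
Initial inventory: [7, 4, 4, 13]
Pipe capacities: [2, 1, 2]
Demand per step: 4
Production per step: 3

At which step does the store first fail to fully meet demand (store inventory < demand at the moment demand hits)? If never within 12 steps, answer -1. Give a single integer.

Step 1: demand=4,sold=4 ship[2->3]=2 ship[1->2]=1 ship[0->1]=2 prod=3 -> [8 5 3 11]
Step 2: demand=4,sold=4 ship[2->3]=2 ship[1->2]=1 ship[0->1]=2 prod=3 -> [9 6 2 9]
Step 3: demand=4,sold=4 ship[2->3]=2 ship[1->2]=1 ship[0->1]=2 prod=3 -> [10 7 1 7]
Step 4: demand=4,sold=4 ship[2->3]=1 ship[1->2]=1 ship[0->1]=2 prod=3 -> [11 8 1 4]
Step 5: demand=4,sold=4 ship[2->3]=1 ship[1->2]=1 ship[0->1]=2 prod=3 -> [12 9 1 1]
Step 6: demand=4,sold=1 ship[2->3]=1 ship[1->2]=1 ship[0->1]=2 prod=3 -> [13 10 1 1]
Step 7: demand=4,sold=1 ship[2->3]=1 ship[1->2]=1 ship[0->1]=2 prod=3 -> [14 11 1 1]
Step 8: demand=4,sold=1 ship[2->3]=1 ship[1->2]=1 ship[0->1]=2 prod=3 -> [15 12 1 1]
Step 9: demand=4,sold=1 ship[2->3]=1 ship[1->2]=1 ship[0->1]=2 prod=3 -> [16 13 1 1]
Step 10: demand=4,sold=1 ship[2->3]=1 ship[1->2]=1 ship[0->1]=2 prod=3 -> [17 14 1 1]
Step 11: demand=4,sold=1 ship[2->3]=1 ship[1->2]=1 ship[0->1]=2 prod=3 -> [18 15 1 1]
Step 12: demand=4,sold=1 ship[2->3]=1 ship[1->2]=1 ship[0->1]=2 prod=3 -> [19 16 1 1]
First stockout at step 6

6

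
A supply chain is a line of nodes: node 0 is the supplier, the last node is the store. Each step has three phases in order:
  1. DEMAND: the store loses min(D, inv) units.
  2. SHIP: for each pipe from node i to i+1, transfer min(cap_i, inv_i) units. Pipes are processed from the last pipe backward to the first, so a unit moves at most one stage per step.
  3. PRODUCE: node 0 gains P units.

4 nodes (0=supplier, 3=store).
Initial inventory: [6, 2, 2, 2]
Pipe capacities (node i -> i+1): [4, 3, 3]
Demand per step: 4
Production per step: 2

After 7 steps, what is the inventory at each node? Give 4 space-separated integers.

Step 1: demand=4,sold=2 ship[2->3]=2 ship[1->2]=2 ship[0->1]=4 prod=2 -> inv=[4 4 2 2]
Step 2: demand=4,sold=2 ship[2->3]=2 ship[1->2]=3 ship[0->1]=4 prod=2 -> inv=[2 5 3 2]
Step 3: demand=4,sold=2 ship[2->3]=3 ship[1->2]=3 ship[0->1]=2 prod=2 -> inv=[2 4 3 3]
Step 4: demand=4,sold=3 ship[2->3]=3 ship[1->2]=3 ship[0->1]=2 prod=2 -> inv=[2 3 3 3]
Step 5: demand=4,sold=3 ship[2->3]=3 ship[1->2]=3 ship[0->1]=2 prod=2 -> inv=[2 2 3 3]
Step 6: demand=4,sold=3 ship[2->3]=3 ship[1->2]=2 ship[0->1]=2 prod=2 -> inv=[2 2 2 3]
Step 7: demand=4,sold=3 ship[2->3]=2 ship[1->2]=2 ship[0->1]=2 prod=2 -> inv=[2 2 2 2]

2 2 2 2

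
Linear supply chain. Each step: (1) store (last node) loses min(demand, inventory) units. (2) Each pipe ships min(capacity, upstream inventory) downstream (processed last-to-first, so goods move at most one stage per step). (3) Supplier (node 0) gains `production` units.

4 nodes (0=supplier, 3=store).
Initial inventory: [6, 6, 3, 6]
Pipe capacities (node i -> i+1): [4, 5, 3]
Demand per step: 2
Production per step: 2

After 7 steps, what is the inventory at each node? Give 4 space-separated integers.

Step 1: demand=2,sold=2 ship[2->3]=3 ship[1->2]=5 ship[0->1]=4 prod=2 -> inv=[4 5 5 7]
Step 2: demand=2,sold=2 ship[2->3]=3 ship[1->2]=5 ship[0->1]=4 prod=2 -> inv=[2 4 7 8]
Step 3: demand=2,sold=2 ship[2->3]=3 ship[1->2]=4 ship[0->1]=2 prod=2 -> inv=[2 2 8 9]
Step 4: demand=2,sold=2 ship[2->3]=3 ship[1->2]=2 ship[0->1]=2 prod=2 -> inv=[2 2 7 10]
Step 5: demand=2,sold=2 ship[2->3]=3 ship[1->2]=2 ship[0->1]=2 prod=2 -> inv=[2 2 6 11]
Step 6: demand=2,sold=2 ship[2->3]=3 ship[1->2]=2 ship[0->1]=2 prod=2 -> inv=[2 2 5 12]
Step 7: demand=2,sold=2 ship[2->3]=3 ship[1->2]=2 ship[0->1]=2 prod=2 -> inv=[2 2 4 13]

2 2 4 13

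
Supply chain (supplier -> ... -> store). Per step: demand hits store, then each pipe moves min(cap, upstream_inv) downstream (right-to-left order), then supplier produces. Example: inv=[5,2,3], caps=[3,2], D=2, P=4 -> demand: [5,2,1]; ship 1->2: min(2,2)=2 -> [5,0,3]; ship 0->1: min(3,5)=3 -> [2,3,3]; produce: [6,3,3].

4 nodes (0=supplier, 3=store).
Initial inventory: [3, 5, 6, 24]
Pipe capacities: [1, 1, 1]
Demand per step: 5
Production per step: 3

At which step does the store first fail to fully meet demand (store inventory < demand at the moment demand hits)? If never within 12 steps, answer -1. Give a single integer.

Step 1: demand=5,sold=5 ship[2->3]=1 ship[1->2]=1 ship[0->1]=1 prod=3 -> [5 5 6 20]
Step 2: demand=5,sold=5 ship[2->3]=1 ship[1->2]=1 ship[0->1]=1 prod=3 -> [7 5 6 16]
Step 3: demand=5,sold=5 ship[2->3]=1 ship[1->2]=1 ship[0->1]=1 prod=3 -> [9 5 6 12]
Step 4: demand=5,sold=5 ship[2->3]=1 ship[1->2]=1 ship[0->1]=1 prod=3 -> [11 5 6 8]
Step 5: demand=5,sold=5 ship[2->3]=1 ship[1->2]=1 ship[0->1]=1 prod=3 -> [13 5 6 4]
Step 6: demand=5,sold=4 ship[2->3]=1 ship[1->2]=1 ship[0->1]=1 prod=3 -> [15 5 6 1]
Step 7: demand=5,sold=1 ship[2->3]=1 ship[1->2]=1 ship[0->1]=1 prod=3 -> [17 5 6 1]
Step 8: demand=5,sold=1 ship[2->3]=1 ship[1->2]=1 ship[0->1]=1 prod=3 -> [19 5 6 1]
Step 9: demand=5,sold=1 ship[2->3]=1 ship[1->2]=1 ship[0->1]=1 prod=3 -> [21 5 6 1]
Step 10: demand=5,sold=1 ship[2->3]=1 ship[1->2]=1 ship[0->1]=1 prod=3 -> [23 5 6 1]
Step 11: demand=5,sold=1 ship[2->3]=1 ship[1->2]=1 ship[0->1]=1 prod=3 -> [25 5 6 1]
Step 12: demand=5,sold=1 ship[2->3]=1 ship[1->2]=1 ship[0->1]=1 prod=3 -> [27 5 6 1]
First stockout at step 6

6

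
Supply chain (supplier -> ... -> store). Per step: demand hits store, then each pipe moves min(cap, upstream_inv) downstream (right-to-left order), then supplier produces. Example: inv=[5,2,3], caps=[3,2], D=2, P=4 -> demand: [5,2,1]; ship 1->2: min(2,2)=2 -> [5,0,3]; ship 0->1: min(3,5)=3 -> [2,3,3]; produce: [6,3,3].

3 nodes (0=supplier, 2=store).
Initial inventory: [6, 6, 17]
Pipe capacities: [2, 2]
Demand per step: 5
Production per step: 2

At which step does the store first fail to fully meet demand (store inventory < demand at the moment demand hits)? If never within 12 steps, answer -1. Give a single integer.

Step 1: demand=5,sold=5 ship[1->2]=2 ship[0->1]=2 prod=2 -> [6 6 14]
Step 2: demand=5,sold=5 ship[1->2]=2 ship[0->1]=2 prod=2 -> [6 6 11]
Step 3: demand=5,sold=5 ship[1->2]=2 ship[0->1]=2 prod=2 -> [6 6 8]
Step 4: demand=5,sold=5 ship[1->2]=2 ship[0->1]=2 prod=2 -> [6 6 5]
Step 5: demand=5,sold=5 ship[1->2]=2 ship[0->1]=2 prod=2 -> [6 6 2]
Step 6: demand=5,sold=2 ship[1->2]=2 ship[0->1]=2 prod=2 -> [6 6 2]
Step 7: demand=5,sold=2 ship[1->2]=2 ship[0->1]=2 prod=2 -> [6 6 2]
Step 8: demand=5,sold=2 ship[1->2]=2 ship[0->1]=2 prod=2 -> [6 6 2]
Step 9: demand=5,sold=2 ship[1->2]=2 ship[0->1]=2 prod=2 -> [6 6 2]
Step 10: demand=5,sold=2 ship[1->2]=2 ship[0->1]=2 prod=2 -> [6 6 2]
Step 11: demand=5,sold=2 ship[1->2]=2 ship[0->1]=2 prod=2 -> [6 6 2]
Step 12: demand=5,sold=2 ship[1->2]=2 ship[0->1]=2 prod=2 -> [6 6 2]
First stockout at step 6

6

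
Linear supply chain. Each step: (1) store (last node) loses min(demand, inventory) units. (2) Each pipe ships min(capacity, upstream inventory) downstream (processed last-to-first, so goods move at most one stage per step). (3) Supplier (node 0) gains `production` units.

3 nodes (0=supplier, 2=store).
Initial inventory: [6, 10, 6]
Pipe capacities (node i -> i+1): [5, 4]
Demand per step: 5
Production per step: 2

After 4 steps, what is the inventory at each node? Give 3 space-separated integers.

Step 1: demand=5,sold=5 ship[1->2]=4 ship[0->1]=5 prod=2 -> inv=[3 11 5]
Step 2: demand=5,sold=5 ship[1->2]=4 ship[0->1]=3 prod=2 -> inv=[2 10 4]
Step 3: demand=5,sold=4 ship[1->2]=4 ship[0->1]=2 prod=2 -> inv=[2 8 4]
Step 4: demand=5,sold=4 ship[1->2]=4 ship[0->1]=2 prod=2 -> inv=[2 6 4]

2 6 4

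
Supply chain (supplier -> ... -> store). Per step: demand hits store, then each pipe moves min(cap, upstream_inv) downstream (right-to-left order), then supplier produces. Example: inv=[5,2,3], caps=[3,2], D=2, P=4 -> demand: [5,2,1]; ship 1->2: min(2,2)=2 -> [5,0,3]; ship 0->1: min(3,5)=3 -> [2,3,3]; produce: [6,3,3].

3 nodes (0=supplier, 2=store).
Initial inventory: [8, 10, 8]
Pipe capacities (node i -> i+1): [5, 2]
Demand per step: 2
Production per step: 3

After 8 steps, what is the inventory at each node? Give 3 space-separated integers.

Step 1: demand=2,sold=2 ship[1->2]=2 ship[0->1]=5 prod=3 -> inv=[6 13 8]
Step 2: demand=2,sold=2 ship[1->2]=2 ship[0->1]=5 prod=3 -> inv=[4 16 8]
Step 3: demand=2,sold=2 ship[1->2]=2 ship[0->1]=4 prod=3 -> inv=[3 18 8]
Step 4: demand=2,sold=2 ship[1->2]=2 ship[0->1]=3 prod=3 -> inv=[3 19 8]
Step 5: demand=2,sold=2 ship[1->2]=2 ship[0->1]=3 prod=3 -> inv=[3 20 8]
Step 6: demand=2,sold=2 ship[1->2]=2 ship[0->1]=3 prod=3 -> inv=[3 21 8]
Step 7: demand=2,sold=2 ship[1->2]=2 ship[0->1]=3 prod=3 -> inv=[3 22 8]
Step 8: demand=2,sold=2 ship[1->2]=2 ship[0->1]=3 prod=3 -> inv=[3 23 8]

3 23 8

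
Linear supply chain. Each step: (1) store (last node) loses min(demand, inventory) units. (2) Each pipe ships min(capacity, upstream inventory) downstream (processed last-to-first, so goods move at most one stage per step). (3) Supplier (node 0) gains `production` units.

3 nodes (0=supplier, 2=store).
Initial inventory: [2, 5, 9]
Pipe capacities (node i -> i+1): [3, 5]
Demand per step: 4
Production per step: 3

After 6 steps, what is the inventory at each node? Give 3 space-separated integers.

Step 1: demand=4,sold=4 ship[1->2]=5 ship[0->1]=2 prod=3 -> inv=[3 2 10]
Step 2: demand=4,sold=4 ship[1->2]=2 ship[0->1]=3 prod=3 -> inv=[3 3 8]
Step 3: demand=4,sold=4 ship[1->2]=3 ship[0->1]=3 prod=3 -> inv=[3 3 7]
Step 4: demand=4,sold=4 ship[1->2]=3 ship[0->1]=3 prod=3 -> inv=[3 3 6]
Step 5: demand=4,sold=4 ship[1->2]=3 ship[0->1]=3 prod=3 -> inv=[3 3 5]
Step 6: demand=4,sold=4 ship[1->2]=3 ship[0->1]=3 prod=3 -> inv=[3 3 4]

3 3 4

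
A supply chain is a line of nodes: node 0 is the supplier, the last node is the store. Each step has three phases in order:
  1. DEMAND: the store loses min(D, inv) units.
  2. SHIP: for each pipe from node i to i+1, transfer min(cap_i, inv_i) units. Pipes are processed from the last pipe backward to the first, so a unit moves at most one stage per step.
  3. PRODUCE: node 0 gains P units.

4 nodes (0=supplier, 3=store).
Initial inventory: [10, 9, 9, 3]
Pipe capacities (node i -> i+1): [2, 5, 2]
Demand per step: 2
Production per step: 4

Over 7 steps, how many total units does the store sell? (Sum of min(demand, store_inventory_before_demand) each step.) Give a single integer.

Answer: 14

Derivation:
Step 1: sold=2 (running total=2) -> [12 6 12 3]
Step 2: sold=2 (running total=4) -> [14 3 15 3]
Step 3: sold=2 (running total=6) -> [16 2 16 3]
Step 4: sold=2 (running total=8) -> [18 2 16 3]
Step 5: sold=2 (running total=10) -> [20 2 16 3]
Step 6: sold=2 (running total=12) -> [22 2 16 3]
Step 7: sold=2 (running total=14) -> [24 2 16 3]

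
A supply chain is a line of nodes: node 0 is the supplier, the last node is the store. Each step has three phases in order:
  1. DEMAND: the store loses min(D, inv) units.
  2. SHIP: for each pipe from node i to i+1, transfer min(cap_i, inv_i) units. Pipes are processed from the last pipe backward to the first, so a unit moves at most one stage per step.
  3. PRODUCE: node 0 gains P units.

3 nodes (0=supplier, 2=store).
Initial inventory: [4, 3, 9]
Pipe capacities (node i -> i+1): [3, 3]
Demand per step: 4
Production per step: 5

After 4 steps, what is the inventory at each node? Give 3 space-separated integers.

Step 1: demand=4,sold=4 ship[1->2]=3 ship[0->1]=3 prod=5 -> inv=[6 3 8]
Step 2: demand=4,sold=4 ship[1->2]=3 ship[0->1]=3 prod=5 -> inv=[8 3 7]
Step 3: demand=4,sold=4 ship[1->2]=3 ship[0->1]=3 prod=5 -> inv=[10 3 6]
Step 4: demand=4,sold=4 ship[1->2]=3 ship[0->1]=3 prod=5 -> inv=[12 3 5]

12 3 5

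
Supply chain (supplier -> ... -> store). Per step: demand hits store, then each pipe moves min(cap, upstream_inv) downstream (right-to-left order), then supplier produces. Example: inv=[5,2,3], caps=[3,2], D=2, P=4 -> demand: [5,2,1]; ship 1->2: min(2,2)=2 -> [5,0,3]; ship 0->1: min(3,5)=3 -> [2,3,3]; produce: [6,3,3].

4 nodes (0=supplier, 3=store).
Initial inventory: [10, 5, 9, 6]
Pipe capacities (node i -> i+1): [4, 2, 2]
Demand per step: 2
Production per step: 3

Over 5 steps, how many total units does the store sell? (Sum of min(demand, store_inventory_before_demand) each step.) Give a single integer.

Step 1: sold=2 (running total=2) -> [9 7 9 6]
Step 2: sold=2 (running total=4) -> [8 9 9 6]
Step 3: sold=2 (running total=6) -> [7 11 9 6]
Step 4: sold=2 (running total=8) -> [6 13 9 6]
Step 5: sold=2 (running total=10) -> [5 15 9 6]

Answer: 10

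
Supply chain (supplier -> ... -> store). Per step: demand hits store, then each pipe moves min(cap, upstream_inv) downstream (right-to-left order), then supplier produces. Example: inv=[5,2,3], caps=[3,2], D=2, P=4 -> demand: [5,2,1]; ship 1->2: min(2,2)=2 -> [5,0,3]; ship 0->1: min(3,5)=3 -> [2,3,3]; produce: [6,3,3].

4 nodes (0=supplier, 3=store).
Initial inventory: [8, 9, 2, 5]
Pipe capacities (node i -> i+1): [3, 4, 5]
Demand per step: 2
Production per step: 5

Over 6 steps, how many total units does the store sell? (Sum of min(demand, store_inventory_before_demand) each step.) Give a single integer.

Step 1: sold=2 (running total=2) -> [10 8 4 5]
Step 2: sold=2 (running total=4) -> [12 7 4 7]
Step 3: sold=2 (running total=6) -> [14 6 4 9]
Step 4: sold=2 (running total=8) -> [16 5 4 11]
Step 5: sold=2 (running total=10) -> [18 4 4 13]
Step 6: sold=2 (running total=12) -> [20 3 4 15]

Answer: 12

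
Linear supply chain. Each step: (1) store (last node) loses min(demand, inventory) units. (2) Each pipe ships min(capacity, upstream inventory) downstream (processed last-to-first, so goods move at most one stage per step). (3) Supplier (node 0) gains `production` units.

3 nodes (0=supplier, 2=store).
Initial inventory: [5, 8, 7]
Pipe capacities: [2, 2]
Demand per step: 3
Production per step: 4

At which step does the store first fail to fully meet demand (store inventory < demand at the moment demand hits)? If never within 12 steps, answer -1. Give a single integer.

Step 1: demand=3,sold=3 ship[1->2]=2 ship[0->1]=2 prod=4 -> [7 8 6]
Step 2: demand=3,sold=3 ship[1->2]=2 ship[0->1]=2 prod=4 -> [9 8 5]
Step 3: demand=3,sold=3 ship[1->2]=2 ship[0->1]=2 prod=4 -> [11 8 4]
Step 4: demand=3,sold=3 ship[1->2]=2 ship[0->1]=2 prod=4 -> [13 8 3]
Step 5: demand=3,sold=3 ship[1->2]=2 ship[0->1]=2 prod=4 -> [15 8 2]
Step 6: demand=3,sold=2 ship[1->2]=2 ship[0->1]=2 prod=4 -> [17 8 2]
Step 7: demand=3,sold=2 ship[1->2]=2 ship[0->1]=2 prod=4 -> [19 8 2]
Step 8: demand=3,sold=2 ship[1->2]=2 ship[0->1]=2 prod=4 -> [21 8 2]
Step 9: demand=3,sold=2 ship[1->2]=2 ship[0->1]=2 prod=4 -> [23 8 2]
Step 10: demand=3,sold=2 ship[1->2]=2 ship[0->1]=2 prod=4 -> [25 8 2]
Step 11: demand=3,sold=2 ship[1->2]=2 ship[0->1]=2 prod=4 -> [27 8 2]
Step 12: demand=3,sold=2 ship[1->2]=2 ship[0->1]=2 prod=4 -> [29 8 2]
First stockout at step 6

6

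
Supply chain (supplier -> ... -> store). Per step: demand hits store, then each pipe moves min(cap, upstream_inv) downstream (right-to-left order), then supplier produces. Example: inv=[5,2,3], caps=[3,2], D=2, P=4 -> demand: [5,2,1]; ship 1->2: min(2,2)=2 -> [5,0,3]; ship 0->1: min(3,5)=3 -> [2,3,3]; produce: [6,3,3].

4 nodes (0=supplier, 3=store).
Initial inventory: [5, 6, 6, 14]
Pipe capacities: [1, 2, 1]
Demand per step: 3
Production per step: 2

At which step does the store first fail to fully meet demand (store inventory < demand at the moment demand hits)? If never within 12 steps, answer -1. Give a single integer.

Step 1: demand=3,sold=3 ship[2->3]=1 ship[1->2]=2 ship[0->1]=1 prod=2 -> [6 5 7 12]
Step 2: demand=3,sold=3 ship[2->3]=1 ship[1->2]=2 ship[0->1]=1 prod=2 -> [7 4 8 10]
Step 3: demand=3,sold=3 ship[2->3]=1 ship[1->2]=2 ship[0->1]=1 prod=2 -> [8 3 9 8]
Step 4: demand=3,sold=3 ship[2->3]=1 ship[1->2]=2 ship[0->1]=1 prod=2 -> [9 2 10 6]
Step 5: demand=3,sold=3 ship[2->3]=1 ship[1->2]=2 ship[0->1]=1 prod=2 -> [10 1 11 4]
Step 6: demand=3,sold=3 ship[2->3]=1 ship[1->2]=1 ship[0->1]=1 prod=2 -> [11 1 11 2]
Step 7: demand=3,sold=2 ship[2->3]=1 ship[1->2]=1 ship[0->1]=1 prod=2 -> [12 1 11 1]
Step 8: demand=3,sold=1 ship[2->3]=1 ship[1->2]=1 ship[0->1]=1 prod=2 -> [13 1 11 1]
Step 9: demand=3,sold=1 ship[2->3]=1 ship[1->2]=1 ship[0->1]=1 prod=2 -> [14 1 11 1]
Step 10: demand=3,sold=1 ship[2->3]=1 ship[1->2]=1 ship[0->1]=1 prod=2 -> [15 1 11 1]
Step 11: demand=3,sold=1 ship[2->3]=1 ship[1->2]=1 ship[0->1]=1 prod=2 -> [16 1 11 1]
Step 12: demand=3,sold=1 ship[2->3]=1 ship[1->2]=1 ship[0->1]=1 prod=2 -> [17 1 11 1]
First stockout at step 7

7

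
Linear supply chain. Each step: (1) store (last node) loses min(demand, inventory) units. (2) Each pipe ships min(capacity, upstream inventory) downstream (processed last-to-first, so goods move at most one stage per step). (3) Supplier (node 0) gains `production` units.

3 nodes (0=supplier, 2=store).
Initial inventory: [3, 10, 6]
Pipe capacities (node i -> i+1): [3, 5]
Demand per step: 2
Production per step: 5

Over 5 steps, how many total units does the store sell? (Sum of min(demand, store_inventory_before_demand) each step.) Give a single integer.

Answer: 10

Derivation:
Step 1: sold=2 (running total=2) -> [5 8 9]
Step 2: sold=2 (running total=4) -> [7 6 12]
Step 3: sold=2 (running total=6) -> [9 4 15]
Step 4: sold=2 (running total=8) -> [11 3 17]
Step 5: sold=2 (running total=10) -> [13 3 18]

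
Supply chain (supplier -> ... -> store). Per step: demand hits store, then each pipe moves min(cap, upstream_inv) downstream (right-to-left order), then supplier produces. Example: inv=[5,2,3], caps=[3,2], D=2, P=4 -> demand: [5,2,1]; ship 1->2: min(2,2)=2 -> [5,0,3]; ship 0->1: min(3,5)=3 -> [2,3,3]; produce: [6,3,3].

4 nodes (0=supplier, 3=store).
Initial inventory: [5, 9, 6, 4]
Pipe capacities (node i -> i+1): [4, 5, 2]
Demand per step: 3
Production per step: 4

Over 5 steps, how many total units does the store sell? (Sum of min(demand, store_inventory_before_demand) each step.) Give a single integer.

Answer: 12

Derivation:
Step 1: sold=3 (running total=3) -> [5 8 9 3]
Step 2: sold=3 (running total=6) -> [5 7 12 2]
Step 3: sold=2 (running total=8) -> [5 6 15 2]
Step 4: sold=2 (running total=10) -> [5 5 18 2]
Step 5: sold=2 (running total=12) -> [5 4 21 2]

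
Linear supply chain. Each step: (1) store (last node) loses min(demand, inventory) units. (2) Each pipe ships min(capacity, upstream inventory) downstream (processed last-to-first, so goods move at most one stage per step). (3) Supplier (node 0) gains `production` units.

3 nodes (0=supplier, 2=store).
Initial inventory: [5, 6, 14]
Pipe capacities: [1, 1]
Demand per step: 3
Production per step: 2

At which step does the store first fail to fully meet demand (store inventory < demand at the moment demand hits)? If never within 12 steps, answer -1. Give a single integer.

Step 1: demand=3,sold=3 ship[1->2]=1 ship[0->1]=1 prod=2 -> [6 6 12]
Step 2: demand=3,sold=3 ship[1->2]=1 ship[0->1]=1 prod=2 -> [7 6 10]
Step 3: demand=3,sold=3 ship[1->2]=1 ship[0->1]=1 prod=2 -> [8 6 8]
Step 4: demand=3,sold=3 ship[1->2]=1 ship[0->1]=1 prod=2 -> [9 6 6]
Step 5: demand=3,sold=3 ship[1->2]=1 ship[0->1]=1 prod=2 -> [10 6 4]
Step 6: demand=3,sold=3 ship[1->2]=1 ship[0->1]=1 prod=2 -> [11 6 2]
Step 7: demand=3,sold=2 ship[1->2]=1 ship[0->1]=1 prod=2 -> [12 6 1]
Step 8: demand=3,sold=1 ship[1->2]=1 ship[0->1]=1 prod=2 -> [13 6 1]
Step 9: demand=3,sold=1 ship[1->2]=1 ship[0->1]=1 prod=2 -> [14 6 1]
Step 10: demand=3,sold=1 ship[1->2]=1 ship[0->1]=1 prod=2 -> [15 6 1]
Step 11: demand=3,sold=1 ship[1->2]=1 ship[0->1]=1 prod=2 -> [16 6 1]
Step 12: demand=3,sold=1 ship[1->2]=1 ship[0->1]=1 prod=2 -> [17 6 1]
First stockout at step 7

7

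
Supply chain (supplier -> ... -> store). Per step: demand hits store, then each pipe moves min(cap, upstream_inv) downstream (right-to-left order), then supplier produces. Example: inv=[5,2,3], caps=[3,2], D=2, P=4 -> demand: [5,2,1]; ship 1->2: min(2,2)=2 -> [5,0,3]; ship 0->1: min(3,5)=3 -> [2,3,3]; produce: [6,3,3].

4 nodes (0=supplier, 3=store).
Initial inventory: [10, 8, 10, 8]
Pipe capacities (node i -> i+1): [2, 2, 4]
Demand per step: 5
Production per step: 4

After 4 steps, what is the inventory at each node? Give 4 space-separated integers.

Step 1: demand=5,sold=5 ship[2->3]=4 ship[1->2]=2 ship[0->1]=2 prod=4 -> inv=[12 8 8 7]
Step 2: demand=5,sold=5 ship[2->3]=4 ship[1->2]=2 ship[0->1]=2 prod=4 -> inv=[14 8 6 6]
Step 3: demand=5,sold=5 ship[2->3]=4 ship[1->2]=2 ship[0->1]=2 prod=4 -> inv=[16 8 4 5]
Step 4: demand=5,sold=5 ship[2->3]=4 ship[1->2]=2 ship[0->1]=2 prod=4 -> inv=[18 8 2 4]

18 8 2 4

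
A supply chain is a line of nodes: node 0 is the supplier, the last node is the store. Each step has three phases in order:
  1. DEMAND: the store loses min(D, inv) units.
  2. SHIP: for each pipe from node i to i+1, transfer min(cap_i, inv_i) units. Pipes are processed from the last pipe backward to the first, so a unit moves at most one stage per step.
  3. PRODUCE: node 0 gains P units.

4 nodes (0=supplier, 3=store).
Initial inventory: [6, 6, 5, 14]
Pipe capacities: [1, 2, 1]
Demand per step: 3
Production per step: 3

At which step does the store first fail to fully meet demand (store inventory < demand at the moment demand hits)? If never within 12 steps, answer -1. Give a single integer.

Step 1: demand=3,sold=3 ship[2->3]=1 ship[1->2]=2 ship[0->1]=1 prod=3 -> [8 5 6 12]
Step 2: demand=3,sold=3 ship[2->3]=1 ship[1->2]=2 ship[0->1]=1 prod=3 -> [10 4 7 10]
Step 3: demand=3,sold=3 ship[2->3]=1 ship[1->2]=2 ship[0->1]=1 prod=3 -> [12 3 8 8]
Step 4: demand=3,sold=3 ship[2->3]=1 ship[1->2]=2 ship[0->1]=1 prod=3 -> [14 2 9 6]
Step 5: demand=3,sold=3 ship[2->3]=1 ship[1->2]=2 ship[0->1]=1 prod=3 -> [16 1 10 4]
Step 6: demand=3,sold=3 ship[2->3]=1 ship[1->2]=1 ship[0->1]=1 prod=3 -> [18 1 10 2]
Step 7: demand=3,sold=2 ship[2->3]=1 ship[1->2]=1 ship[0->1]=1 prod=3 -> [20 1 10 1]
Step 8: demand=3,sold=1 ship[2->3]=1 ship[1->2]=1 ship[0->1]=1 prod=3 -> [22 1 10 1]
Step 9: demand=3,sold=1 ship[2->3]=1 ship[1->2]=1 ship[0->1]=1 prod=3 -> [24 1 10 1]
Step 10: demand=3,sold=1 ship[2->3]=1 ship[1->2]=1 ship[0->1]=1 prod=3 -> [26 1 10 1]
Step 11: demand=3,sold=1 ship[2->3]=1 ship[1->2]=1 ship[0->1]=1 prod=3 -> [28 1 10 1]
Step 12: demand=3,sold=1 ship[2->3]=1 ship[1->2]=1 ship[0->1]=1 prod=3 -> [30 1 10 1]
First stockout at step 7

7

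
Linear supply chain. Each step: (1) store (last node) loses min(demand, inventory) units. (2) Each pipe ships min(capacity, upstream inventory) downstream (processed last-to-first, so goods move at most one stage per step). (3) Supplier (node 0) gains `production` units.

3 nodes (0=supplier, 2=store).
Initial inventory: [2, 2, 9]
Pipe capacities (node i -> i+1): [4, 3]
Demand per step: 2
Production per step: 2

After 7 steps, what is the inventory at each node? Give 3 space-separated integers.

Step 1: demand=2,sold=2 ship[1->2]=2 ship[0->1]=2 prod=2 -> inv=[2 2 9]
Step 2: demand=2,sold=2 ship[1->2]=2 ship[0->1]=2 prod=2 -> inv=[2 2 9]
Step 3: demand=2,sold=2 ship[1->2]=2 ship[0->1]=2 prod=2 -> inv=[2 2 9]
Step 4: demand=2,sold=2 ship[1->2]=2 ship[0->1]=2 prod=2 -> inv=[2 2 9]
Step 5: demand=2,sold=2 ship[1->2]=2 ship[0->1]=2 prod=2 -> inv=[2 2 9]
Step 6: demand=2,sold=2 ship[1->2]=2 ship[0->1]=2 prod=2 -> inv=[2 2 9]
Step 7: demand=2,sold=2 ship[1->2]=2 ship[0->1]=2 prod=2 -> inv=[2 2 9]

2 2 9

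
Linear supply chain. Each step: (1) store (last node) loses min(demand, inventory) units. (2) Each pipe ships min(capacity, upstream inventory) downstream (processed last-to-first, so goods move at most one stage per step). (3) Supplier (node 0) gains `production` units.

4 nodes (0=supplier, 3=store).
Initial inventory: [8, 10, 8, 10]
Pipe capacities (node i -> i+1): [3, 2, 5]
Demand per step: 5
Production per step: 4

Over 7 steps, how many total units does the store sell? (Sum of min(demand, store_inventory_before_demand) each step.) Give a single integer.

Step 1: sold=5 (running total=5) -> [9 11 5 10]
Step 2: sold=5 (running total=10) -> [10 12 2 10]
Step 3: sold=5 (running total=15) -> [11 13 2 7]
Step 4: sold=5 (running total=20) -> [12 14 2 4]
Step 5: sold=4 (running total=24) -> [13 15 2 2]
Step 6: sold=2 (running total=26) -> [14 16 2 2]
Step 7: sold=2 (running total=28) -> [15 17 2 2]

Answer: 28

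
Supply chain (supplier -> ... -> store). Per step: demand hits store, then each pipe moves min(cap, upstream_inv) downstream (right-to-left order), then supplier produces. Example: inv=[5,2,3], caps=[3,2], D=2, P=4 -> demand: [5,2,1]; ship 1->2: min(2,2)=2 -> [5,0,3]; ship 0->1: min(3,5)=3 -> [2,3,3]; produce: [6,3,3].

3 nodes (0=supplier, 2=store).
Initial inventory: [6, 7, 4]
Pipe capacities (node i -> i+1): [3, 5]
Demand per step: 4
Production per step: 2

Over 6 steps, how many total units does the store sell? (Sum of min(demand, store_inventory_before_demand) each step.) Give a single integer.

Step 1: sold=4 (running total=4) -> [5 5 5]
Step 2: sold=4 (running total=8) -> [4 3 6]
Step 3: sold=4 (running total=12) -> [3 3 5]
Step 4: sold=4 (running total=16) -> [2 3 4]
Step 5: sold=4 (running total=20) -> [2 2 3]
Step 6: sold=3 (running total=23) -> [2 2 2]

Answer: 23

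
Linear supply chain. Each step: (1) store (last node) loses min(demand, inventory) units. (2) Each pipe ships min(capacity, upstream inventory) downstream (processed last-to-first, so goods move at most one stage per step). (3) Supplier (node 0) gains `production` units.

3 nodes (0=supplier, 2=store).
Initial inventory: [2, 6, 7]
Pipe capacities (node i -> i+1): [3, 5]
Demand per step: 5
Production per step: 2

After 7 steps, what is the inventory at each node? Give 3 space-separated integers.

Step 1: demand=5,sold=5 ship[1->2]=5 ship[0->1]=2 prod=2 -> inv=[2 3 7]
Step 2: demand=5,sold=5 ship[1->2]=3 ship[0->1]=2 prod=2 -> inv=[2 2 5]
Step 3: demand=5,sold=5 ship[1->2]=2 ship[0->1]=2 prod=2 -> inv=[2 2 2]
Step 4: demand=5,sold=2 ship[1->2]=2 ship[0->1]=2 prod=2 -> inv=[2 2 2]
Step 5: demand=5,sold=2 ship[1->2]=2 ship[0->1]=2 prod=2 -> inv=[2 2 2]
Step 6: demand=5,sold=2 ship[1->2]=2 ship[0->1]=2 prod=2 -> inv=[2 2 2]
Step 7: demand=5,sold=2 ship[1->2]=2 ship[0->1]=2 prod=2 -> inv=[2 2 2]

2 2 2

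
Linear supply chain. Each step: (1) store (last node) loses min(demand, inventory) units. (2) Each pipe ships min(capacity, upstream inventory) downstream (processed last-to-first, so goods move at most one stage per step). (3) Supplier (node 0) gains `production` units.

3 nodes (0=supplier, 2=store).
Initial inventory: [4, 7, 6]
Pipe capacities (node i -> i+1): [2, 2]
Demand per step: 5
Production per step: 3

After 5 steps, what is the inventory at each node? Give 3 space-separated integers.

Step 1: demand=5,sold=5 ship[1->2]=2 ship[0->1]=2 prod=3 -> inv=[5 7 3]
Step 2: demand=5,sold=3 ship[1->2]=2 ship[0->1]=2 prod=3 -> inv=[6 7 2]
Step 3: demand=5,sold=2 ship[1->2]=2 ship[0->1]=2 prod=3 -> inv=[7 7 2]
Step 4: demand=5,sold=2 ship[1->2]=2 ship[0->1]=2 prod=3 -> inv=[8 7 2]
Step 5: demand=5,sold=2 ship[1->2]=2 ship[0->1]=2 prod=3 -> inv=[9 7 2]

9 7 2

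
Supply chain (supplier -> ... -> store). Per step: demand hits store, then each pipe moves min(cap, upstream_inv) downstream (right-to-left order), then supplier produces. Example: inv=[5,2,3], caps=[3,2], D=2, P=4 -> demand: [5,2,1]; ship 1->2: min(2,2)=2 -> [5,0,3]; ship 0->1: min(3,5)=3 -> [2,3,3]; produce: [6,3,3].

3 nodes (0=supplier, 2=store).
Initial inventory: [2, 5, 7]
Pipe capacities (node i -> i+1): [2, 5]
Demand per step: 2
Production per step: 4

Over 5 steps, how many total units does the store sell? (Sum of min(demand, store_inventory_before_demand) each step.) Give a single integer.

Step 1: sold=2 (running total=2) -> [4 2 10]
Step 2: sold=2 (running total=4) -> [6 2 10]
Step 3: sold=2 (running total=6) -> [8 2 10]
Step 4: sold=2 (running total=8) -> [10 2 10]
Step 5: sold=2 (running total=10) -> [12 2 10]

Answer: 10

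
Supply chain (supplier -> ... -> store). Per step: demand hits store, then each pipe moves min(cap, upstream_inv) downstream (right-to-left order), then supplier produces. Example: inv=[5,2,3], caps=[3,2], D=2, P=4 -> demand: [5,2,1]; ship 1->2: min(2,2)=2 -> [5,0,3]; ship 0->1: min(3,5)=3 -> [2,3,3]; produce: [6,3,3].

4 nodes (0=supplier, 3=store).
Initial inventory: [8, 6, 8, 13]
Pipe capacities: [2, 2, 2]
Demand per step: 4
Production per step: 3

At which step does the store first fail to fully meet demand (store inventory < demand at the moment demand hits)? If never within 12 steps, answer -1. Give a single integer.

Step 1: demand=4,sold=4 ship[2->3]=2 ship[1->2]=2 ship[0->1]=2 prod=3 -> [9 6 8 11]
Step 2: demand=4,sold=4 ship[2->3]=2 ship[1->2]=2 ship[0->1]=2 prod=3 -> [10 6 8 9]
Step 3: demand=4,sold=4 ship[2->3]=2 ship[1->2]=2 ship[0->1]=2 prod=3 -> [11 6 8 7]
Step 4: demand=4,sold=4 ship[2->3]=2 ship[1->2]=2 ship[0->1]=2 prod=3 -> [12 6 8 5]
Step 5: demand=4,sold=4 ship[2->3]=2 ship[1->2]=2 ship[0->1]=2 prod=3 -> [13 6 8 3]
Step 6: demand=4,sold=3 ship[2->3]=2 ship[1->2]=2 ship[0->1]=2 prod=3 -> [14 6 8 2]
Step 7: demand=4,sold=2 ship[2->3]=2 ship[1->2]=2 ship[0->1]=2 prod=3 -> [15 6 8 2]
Step 8: demand=4,sold=2 ship[2->3]=2 ship[1->2]=2 ship[0->1]=2 prod=3 -> [16 6 8 2]
Step 9: demand=4,sold=2 ship[2->3]=2 ship[1->2]=2 ship[0->1]=2 prod=3 -> [17 6 8 2]
Step 10: demand=4,sold=2 ship[2->3]=2 ship[1->2]=2 ship[0->1]=2 prod=3 -> [18 6 8 2]
Step 11: demand=4,sold=2 ship[2->3]=2 ship[1->2]=2 ship[0->1]=2 prod=3 -> [19 6 8 2]
Step 12: demand=4,sold=2 ship[2->3]=2 ship[1->2]=2 ship[0->1]=2 prod=3 -> [20 6 8 2]
First stockout at step 6

6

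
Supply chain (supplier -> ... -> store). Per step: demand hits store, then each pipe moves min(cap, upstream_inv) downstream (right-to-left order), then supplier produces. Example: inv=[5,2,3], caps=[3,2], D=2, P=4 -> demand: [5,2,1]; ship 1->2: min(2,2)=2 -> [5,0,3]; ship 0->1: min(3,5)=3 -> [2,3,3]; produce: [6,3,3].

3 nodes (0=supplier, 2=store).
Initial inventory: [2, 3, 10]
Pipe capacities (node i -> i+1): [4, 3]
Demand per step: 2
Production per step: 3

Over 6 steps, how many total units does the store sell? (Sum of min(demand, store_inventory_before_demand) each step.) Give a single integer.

Answer: 12

Derivation:
Step 1: sold=2 (running total=2) -> [3 2 11]
Step 2: sold=2 (running total=4) -> [3 3 11]
Step 3: sold=2 (running total=6) -> [3 3 12]
Step 4: sold=2 (running total=8) -> [3 3 13]
Step 5: sold=2 (running total=10) -> [3 3 14]
Step 6: sold=2 (running total=12) -> [3 3 15]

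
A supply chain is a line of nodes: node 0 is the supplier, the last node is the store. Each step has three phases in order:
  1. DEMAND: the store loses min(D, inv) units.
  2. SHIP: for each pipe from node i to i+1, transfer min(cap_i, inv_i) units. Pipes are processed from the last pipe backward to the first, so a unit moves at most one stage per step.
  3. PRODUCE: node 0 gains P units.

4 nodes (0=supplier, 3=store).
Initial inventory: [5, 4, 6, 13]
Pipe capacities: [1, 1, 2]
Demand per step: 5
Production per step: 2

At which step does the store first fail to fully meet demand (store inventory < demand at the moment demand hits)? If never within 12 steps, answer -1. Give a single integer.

Step 1: demand=5,sold=5 ship[2->3]=2 ship[1->2]=1 ship[0->1]=1 prod=2 -> [6 4 5 10]
Step 2: demand=5,sold=5 ship[2->3]=2 ship[1->2]=1 ship[0->1]=1 prod=2 -> [7 4 4 7]
Step 3: demand=5,sold=5 ship[2->3]=2 ship[1->2]=1 ship[0->1]=1 prod=2 -> [8 4 3 4]
Step 4: demand=5,sold=4 ship[2->3]=2 ship[1->2]=1 ship[0->1]=1 prod=2 -> [9 4 2 2]
Step 5: demand=5,sold=2 ship[2->3]=2 ship[1->2]=1 ship[0->1]=1 prod=2 -> [10 4 1 2]
Step 6: demand=5,sold=2 ship[2->3]=1 ship[1->2]=1 ship[0->1]=1 prod=2 -> [11 4 1 1]
Step 7: demand=5,sold=1 ship[2->3]=1 ship[1->2]=1 ship[0->1]=1 prod=2 -> [12 4 1 1]
Step 8: demand=5,sold=1 ship[2->3]=1 ship[1->2]=1 ship[0->1]=1 prod=2 -> [13 4 1 1]
Step 9: demand=5,sold=1 ship[2->3]=1 ship[1->2]=1 ship[0->1]=1 prod=2 -> [14 4 1 1]
Step 10: demand=5,sold=1 ship[2->3]=1 ship[1->2]=1 ship[0->1]=1 prod=2 -> [15 4 1 1]
Step 11: demand=5,sold=1 ship[2->3]=1 ship[1->2]=1 ship[0->1]=1 prod=2 -> [16 4 1 1]
Step 12: demand=5,sold=1 ship[2->3]=1 ship[1->2]=1 ship[0->1]=1 prod=2 -> [17 4 1 1]
First stockout at step 4

4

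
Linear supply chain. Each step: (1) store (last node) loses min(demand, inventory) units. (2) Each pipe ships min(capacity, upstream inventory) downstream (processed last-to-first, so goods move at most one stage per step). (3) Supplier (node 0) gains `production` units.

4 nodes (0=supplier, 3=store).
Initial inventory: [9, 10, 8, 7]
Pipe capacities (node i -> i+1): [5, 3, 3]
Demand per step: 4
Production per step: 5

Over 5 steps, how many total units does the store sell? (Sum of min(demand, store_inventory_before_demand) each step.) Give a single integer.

Step 1: sold=4 (running total=4) -> [9 12 8 6]
Step 2: sold=4 (running total=8) -> [9 14 8 5]
Step 3: sold=4 (running total=12) -> [9 16 8 4]
Step 4: sold=4 (running total=16) -> [9 18 8 3]
Step 5: sold=3 (running total=19) -> [9 20 8 3]

Answer: 19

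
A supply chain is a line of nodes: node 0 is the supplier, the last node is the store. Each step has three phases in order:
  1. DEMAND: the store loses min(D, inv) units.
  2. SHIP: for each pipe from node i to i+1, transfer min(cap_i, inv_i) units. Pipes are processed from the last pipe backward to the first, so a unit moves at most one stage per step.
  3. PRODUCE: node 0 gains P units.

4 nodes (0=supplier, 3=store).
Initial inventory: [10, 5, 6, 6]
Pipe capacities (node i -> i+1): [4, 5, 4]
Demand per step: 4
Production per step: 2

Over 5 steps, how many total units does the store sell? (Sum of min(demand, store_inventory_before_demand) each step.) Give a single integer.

Answer: 20

Derivation:
Step 1: sold=4 (running total=4) -> [8 4 7 6]
Step 2: sold=4 (running total=8) -> [6 4 7 6]
Step 3: sold=4 (running total=12) -> [4 4 7 6]
Step 4: sold=4 (running total=16) -> [2 4 7 6]
Step 5: sold=4 (running total=20) -> [2 2 7 6]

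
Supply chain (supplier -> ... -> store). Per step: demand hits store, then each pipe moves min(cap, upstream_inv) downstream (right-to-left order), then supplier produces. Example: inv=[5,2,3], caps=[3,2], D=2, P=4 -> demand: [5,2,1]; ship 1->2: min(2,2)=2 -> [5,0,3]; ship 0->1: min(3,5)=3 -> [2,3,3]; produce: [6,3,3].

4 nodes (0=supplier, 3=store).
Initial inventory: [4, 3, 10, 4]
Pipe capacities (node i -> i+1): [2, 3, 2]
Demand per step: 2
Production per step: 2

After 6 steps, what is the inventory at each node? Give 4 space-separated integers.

Step 1: demand=2,sold=2 ship[2->3]=2 ship[1->2]=3 ship[0->1]=2 prod=2 -> inv=[4 2 11 4]
Step 2: demand=2,sold=2 ship[2->3]=2 ship[1->2]=2 ship[0->1]=2 prod=2 -> inv=[4 2 11 4]
Step 3: demand=2,sold=2 ship[2->3]=2 ship[1->2]=2 ship[0->1]=2 prod=2 -> inv=[4 2 11 4]
Step 4: demand=2,sold=2 ship[2->3]=2 ship[1->2]=2 ship[0->1]=2 prod=2 -> inv=[4 2 11 4]
Step 5: demand=2,sold=2 ship[2->3]=2 ship[1->2]=2 ship[0->1]=2 prod=2 -> inv=[4 2 11 4]
Step 6: demand=2,sold=2 ship[2->3]=2 ship[1->2]=2 ship[0->1]=2 prod=2 -> inv=[4 2 11 4]

4 2 11 4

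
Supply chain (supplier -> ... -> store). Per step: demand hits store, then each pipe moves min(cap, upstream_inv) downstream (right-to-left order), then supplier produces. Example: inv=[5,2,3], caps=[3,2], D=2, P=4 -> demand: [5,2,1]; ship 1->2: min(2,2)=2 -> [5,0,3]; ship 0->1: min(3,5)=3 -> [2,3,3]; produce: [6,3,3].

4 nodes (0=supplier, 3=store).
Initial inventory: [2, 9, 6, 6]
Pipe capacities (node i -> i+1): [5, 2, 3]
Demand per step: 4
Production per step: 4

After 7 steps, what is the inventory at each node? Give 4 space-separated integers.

Step 1: demand=4,sold=4 ship[2->3]=3 ship[1->2]=2 ship[0->1]=2 prod=4 -> inv=[4 9 5 5]
Step 2: demand=4,sold=4 ship[2->3]=3 ship[1->2]=2 ship[0->1]=4 prod=4 -> inv=[4 11 4 4]
Step 3: demand=4,sold=4 ship[2->3]=3 ship[1->2]=2 ship[0->1]=4 prod=4 -> inv=[4 13 3 3]
Step 4: demand=4,sold=3 ship[2->3]=3 ship[1->2]=2 ship[0->1]=4 prod=4 -> inv=[4 15 2 3]
Step 5: demand=4,sold=3 ship[2->3]=2 ship[1->2]=2 ship[0->1]=4 prod=4 -> inv=[4 17 2 2]
Step 6: demand=4,sold=2 ship[2->3]=2 ship[1->2]=2 ship[0->1]=4 prod=4 -> inv=[4 19 2 2]
Step 7: demand=4,sold=2 ship[2->3]=2 ship[1->2]=2 ship[0->1]=4 prod=4 -> inv=[4 21 2 2]

4 21 2 2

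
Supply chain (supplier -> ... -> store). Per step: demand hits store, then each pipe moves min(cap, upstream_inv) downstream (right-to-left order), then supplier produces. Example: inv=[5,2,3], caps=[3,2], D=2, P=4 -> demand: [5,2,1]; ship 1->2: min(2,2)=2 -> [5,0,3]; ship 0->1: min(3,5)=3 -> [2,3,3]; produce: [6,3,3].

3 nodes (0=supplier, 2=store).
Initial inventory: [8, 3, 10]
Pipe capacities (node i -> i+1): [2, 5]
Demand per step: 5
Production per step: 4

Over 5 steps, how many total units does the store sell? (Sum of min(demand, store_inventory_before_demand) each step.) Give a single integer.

Step 1: sold=5 (running total=5) -> [10 2 8]
Step 2: sold=5 (running total=10) -> [12 2 5]
Step 3: sold=5 (running total=15) -> [14 2 2]
Step 4: sold=2 (running total=17) -> [16 2 2]
Step 5: sold=2 (running total=19) -> [18 2 2]

Answer: 19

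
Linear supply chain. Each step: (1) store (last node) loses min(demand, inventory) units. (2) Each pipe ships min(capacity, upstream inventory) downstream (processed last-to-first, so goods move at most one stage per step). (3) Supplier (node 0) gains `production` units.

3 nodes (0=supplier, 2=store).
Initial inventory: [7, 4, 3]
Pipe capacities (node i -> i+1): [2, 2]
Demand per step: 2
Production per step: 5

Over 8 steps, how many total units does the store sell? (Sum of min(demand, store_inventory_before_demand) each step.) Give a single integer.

Answer: 16

Derivation:
Step 1: sold=2 (running total=2) -> [10 4 3]
Step 2: sold=2 (running total=4) -> [13 4 3]
Step 3: sold=2 (running total=6) -> [16 4 3]
Step 4: sold=2 (running total=8) -> [19 4 3]
Step 5: sold=2 (running total=10) -> [22 4 3]
Step 6: sold=2 (running total=12) -> [25 4 3]
Step 7: sold=2 (running total=14) -> [28 4 3]
Step 8: sold=2 (running total=16) -> [31 4 3]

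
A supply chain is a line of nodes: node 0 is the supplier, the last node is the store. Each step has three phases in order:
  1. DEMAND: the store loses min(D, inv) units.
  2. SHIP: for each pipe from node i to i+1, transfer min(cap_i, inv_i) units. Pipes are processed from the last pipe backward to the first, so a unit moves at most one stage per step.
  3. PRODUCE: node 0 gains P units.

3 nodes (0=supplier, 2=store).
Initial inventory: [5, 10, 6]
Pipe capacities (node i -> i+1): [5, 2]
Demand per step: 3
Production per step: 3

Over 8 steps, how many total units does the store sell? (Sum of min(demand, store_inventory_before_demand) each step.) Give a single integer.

Answer: 20

Derivation:
Step 1: sold=3 (running total=3) -> [3 13 5]
Step 2: sold=3 (running total=6) -> [3 14 4]
Step 3: sold=3 (running total=9) -> [3 15 3]
Step 4: sold=3 (running total=12) -> [3 16 2]
Step 5: sold=2 (running total=14) -> [3 17 2]
Step 6: sold=2 (running total=16) -> [3 18 2]
Step 7: sold=2 (running total=18) -> [3 19 2]
Step 8: sold=2 (running total=20) -> [3 20 2]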